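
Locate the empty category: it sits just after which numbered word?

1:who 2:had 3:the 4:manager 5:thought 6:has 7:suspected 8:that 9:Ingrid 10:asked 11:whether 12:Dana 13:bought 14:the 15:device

5

The displaced element is "who" (word 1).
It is linked across 1 clause boundary (Ø).
It functions as the subject of "suspected", so the gap sits immediately after word 5 ("thought").
Base order: The manager had thought that who has suspected that Ingrid asked whether Dana bought the device.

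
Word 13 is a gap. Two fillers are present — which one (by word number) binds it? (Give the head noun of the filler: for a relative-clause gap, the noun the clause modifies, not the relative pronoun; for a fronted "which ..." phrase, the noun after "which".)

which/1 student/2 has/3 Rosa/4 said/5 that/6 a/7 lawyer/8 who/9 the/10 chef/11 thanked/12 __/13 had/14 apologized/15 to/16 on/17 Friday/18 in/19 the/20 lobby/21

8

The marked gap is inside the relative clause, the direct object of "thanked".
Its filler is the head noun "lawyer" (via "who"), at word 8.
(The other dependency links word 2 to a gap after word 16.)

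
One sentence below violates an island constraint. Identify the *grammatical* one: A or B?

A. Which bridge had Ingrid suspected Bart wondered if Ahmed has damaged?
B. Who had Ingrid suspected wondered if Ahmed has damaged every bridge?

In A, the wh-phrase is extracted from inside a wh-island (introduced by "if"), which blocks movement.
In B, the extraction path crosses only that-complement boundaries, which are transparent.
So B is grammatical.

B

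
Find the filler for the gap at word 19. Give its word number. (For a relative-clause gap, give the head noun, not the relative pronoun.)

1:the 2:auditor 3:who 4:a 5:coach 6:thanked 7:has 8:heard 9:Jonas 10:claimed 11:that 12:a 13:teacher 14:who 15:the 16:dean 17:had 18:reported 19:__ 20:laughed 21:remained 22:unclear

13

The gap at 19 is the subject of "laughed", inside a relative clause.
The relative pronoun is "who" (word 14); it is bound by the head noun immediately before it.
Its filler is the head noun "teacher", at word 13.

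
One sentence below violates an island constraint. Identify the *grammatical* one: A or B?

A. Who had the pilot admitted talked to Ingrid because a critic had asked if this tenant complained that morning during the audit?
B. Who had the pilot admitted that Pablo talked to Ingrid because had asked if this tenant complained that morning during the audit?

A

In B, the wh-phrase is extracted from inside an adjunct island (introduced by "because"), which blocks movement.
In A, the extraction path crosses only that-complement boundaries, which are transparent.
So A is grammatical.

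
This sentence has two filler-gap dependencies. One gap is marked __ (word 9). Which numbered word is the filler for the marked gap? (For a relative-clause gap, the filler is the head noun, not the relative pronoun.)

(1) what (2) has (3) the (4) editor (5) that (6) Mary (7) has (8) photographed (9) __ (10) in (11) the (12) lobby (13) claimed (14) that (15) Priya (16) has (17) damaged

The marked gap is inside the relative clause, the direct object of "photographed".
Its filler is the head noun "editor" (via "that"), at word 4.
(The other dependency links word 1 to a gap after word 17.)

4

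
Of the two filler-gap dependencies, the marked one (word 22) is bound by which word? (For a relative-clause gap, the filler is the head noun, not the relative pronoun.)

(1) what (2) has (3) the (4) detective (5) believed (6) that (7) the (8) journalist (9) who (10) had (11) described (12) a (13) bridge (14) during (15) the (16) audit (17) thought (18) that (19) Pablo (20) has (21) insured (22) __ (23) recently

The marked gap is the direct object of "insured".
Its filler is the fronted wh-phrase "what", at word 1.
(The other dependency links word 8 to a gap after word 9.)

1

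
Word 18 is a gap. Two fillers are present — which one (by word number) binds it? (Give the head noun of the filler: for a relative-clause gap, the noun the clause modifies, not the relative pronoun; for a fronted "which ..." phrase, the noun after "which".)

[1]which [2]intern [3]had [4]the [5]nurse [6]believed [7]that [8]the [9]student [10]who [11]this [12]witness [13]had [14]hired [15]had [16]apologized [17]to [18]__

The marked gap is the object of the preposition "to" of "apologized".
Its filler is the fronted wh-phrase "which intern", at word 2.
(The other dependency links word 9 to a gap after word 14.)

2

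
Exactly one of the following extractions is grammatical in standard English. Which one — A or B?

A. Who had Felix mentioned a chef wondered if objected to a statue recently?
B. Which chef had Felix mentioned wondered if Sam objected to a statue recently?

In A, the wh-phrase is extracted from inside a wh-island (introduced by "if"), which blocks movement.
In B, the extraction path crosses only that-complement boundaries, which are transparent.
So B is grammatical.

B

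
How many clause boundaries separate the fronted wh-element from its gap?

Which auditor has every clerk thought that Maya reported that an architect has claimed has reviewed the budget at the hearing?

3

"which auditor" is extracted from the subject of "reviewed".
Boundaries crossed, outermost first: [that], [that], [Ø] — 3 in total.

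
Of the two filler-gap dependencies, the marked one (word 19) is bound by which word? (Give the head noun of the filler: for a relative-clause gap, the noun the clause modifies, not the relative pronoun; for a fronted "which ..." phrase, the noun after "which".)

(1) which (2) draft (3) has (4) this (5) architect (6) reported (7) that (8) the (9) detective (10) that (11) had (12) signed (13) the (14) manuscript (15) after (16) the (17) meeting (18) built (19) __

2

The marked gap is the direct object of "built".
Its filler is the fronted wh-phrase "which draft", at word 2.
(The other dependency links word 9 to a gap after word 10.)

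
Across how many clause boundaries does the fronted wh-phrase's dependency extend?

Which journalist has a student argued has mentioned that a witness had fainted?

1

"which journalist" is extracted from the subject of "mentioned".
Boundaries crossed, outermost first: [Ø] — 1 in total.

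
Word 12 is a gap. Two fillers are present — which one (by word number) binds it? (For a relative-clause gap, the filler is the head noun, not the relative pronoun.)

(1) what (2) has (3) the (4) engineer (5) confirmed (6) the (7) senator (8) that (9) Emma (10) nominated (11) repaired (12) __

1

The marked gap is the direct object of "repaired".
Its filler is the fronted wh-phrase "what", at word 1.
(The other dependency links word 7 to a gap after word 10.)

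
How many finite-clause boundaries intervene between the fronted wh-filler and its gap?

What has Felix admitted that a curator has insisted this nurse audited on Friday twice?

"what" is extracted from the object of "audited".
Boundaries crossed, outermost first: [that], [Ø] — 2 in total.

2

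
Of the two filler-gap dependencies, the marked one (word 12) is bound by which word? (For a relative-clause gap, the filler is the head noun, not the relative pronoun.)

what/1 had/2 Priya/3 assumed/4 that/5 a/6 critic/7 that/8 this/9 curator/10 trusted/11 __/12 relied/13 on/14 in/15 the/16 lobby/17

The marked gap is inside the relative clause, the direct object of "trusted".
Its filler is the head noun "critic" (via "that"), at word 7.
(The other dependency links word 1 to a gap after word 14.)

7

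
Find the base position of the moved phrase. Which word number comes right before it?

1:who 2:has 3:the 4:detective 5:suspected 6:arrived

5

The displaced element is "who" (word 1).
It is linked across 1 clause boundary (Ø).
It functions as the subject of "arrived", so the gap sits immediately after word 5 ("suspected").
Base order: The detective has suspected who arrived.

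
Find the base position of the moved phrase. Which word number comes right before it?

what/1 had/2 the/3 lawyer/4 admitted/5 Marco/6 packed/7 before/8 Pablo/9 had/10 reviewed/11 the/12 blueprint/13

7

The displaced element is "what" (word 1).
It is linked across 1 clause boundary (Ø).
It functions as the direct object of "packed", so the gap sits immediately after word 7 ("packed").
Base order: The lawyer had admitted Marco packed what before Pablo had reviewed the blueprint.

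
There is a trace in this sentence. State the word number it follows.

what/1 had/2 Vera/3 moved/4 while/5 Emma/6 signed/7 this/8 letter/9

4

The displaced element is "what" (word 1).
It functions as the direct object of "moved", so the gap sits immediately after word 4 ("moved").
Base order: Vera had moved what while Emma signed this letter.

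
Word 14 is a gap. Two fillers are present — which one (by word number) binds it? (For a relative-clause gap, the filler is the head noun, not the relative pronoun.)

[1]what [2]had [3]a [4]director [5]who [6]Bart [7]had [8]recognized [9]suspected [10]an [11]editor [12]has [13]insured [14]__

The marked gap is the direct object of "insured".
Its filler is the fronted wh-phrase "what", at word 1.
(The other dependency links word 4 to a gap after word 8.)

1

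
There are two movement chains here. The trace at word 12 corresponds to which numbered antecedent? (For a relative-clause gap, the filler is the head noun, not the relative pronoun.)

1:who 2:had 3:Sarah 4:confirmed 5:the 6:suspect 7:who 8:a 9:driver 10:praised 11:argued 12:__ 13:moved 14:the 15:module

1

The marked gap is the subject of "moved".
Its filler is the fronted wh-phrase "who", at word 1.
(The other dependency links word 6 to a gap after word 10.)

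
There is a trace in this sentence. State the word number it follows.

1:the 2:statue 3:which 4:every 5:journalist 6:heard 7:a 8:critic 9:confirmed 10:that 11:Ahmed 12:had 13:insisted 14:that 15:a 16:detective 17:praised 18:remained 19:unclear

The displaced element is "the statue" (word 2).
It is linked across 3 clause boundaries (Ø → that → that).
It functions as the direct object of "praised", so the gap sits immediately after word 17 ("praised").
Base order: Every journalist heard a critic confirmed that Ahmed had insisted that a detective praised the statue.

17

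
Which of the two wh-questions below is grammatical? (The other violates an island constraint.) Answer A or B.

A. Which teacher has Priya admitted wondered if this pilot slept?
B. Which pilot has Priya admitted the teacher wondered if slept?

In B, the wh-phrase is extracted from inside a wh-island (introduced by "if"), which blocks movement.
In A, the extraction path crosses only that-complement boundaries, which are transparent.
So A is grammatical.

A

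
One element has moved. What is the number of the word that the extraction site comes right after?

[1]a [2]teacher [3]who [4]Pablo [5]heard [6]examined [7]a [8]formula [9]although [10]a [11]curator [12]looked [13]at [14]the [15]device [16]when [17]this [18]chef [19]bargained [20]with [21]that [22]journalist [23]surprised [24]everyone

5

The displaced element is "a teacher" (word 2).
It is linked across 1 clause boundary (Ø).
It functions as the subject of "examined", so the gap sits immediately after word 5 ("heard").
Base order: Pablo heard a teacher examined a formula although a curator looked at the device when this chef bargained with that journalist.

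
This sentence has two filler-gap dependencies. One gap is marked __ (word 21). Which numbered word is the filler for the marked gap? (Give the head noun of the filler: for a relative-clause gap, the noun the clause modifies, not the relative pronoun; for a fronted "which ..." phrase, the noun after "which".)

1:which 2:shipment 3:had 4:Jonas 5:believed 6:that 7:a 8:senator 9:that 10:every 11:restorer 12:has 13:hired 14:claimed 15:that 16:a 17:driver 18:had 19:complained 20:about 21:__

2

The marked gap is the object of the preposition "about" of "complained".
Its filler is the fronted wh-phrase "which shipment", at word 2.
(The other dependency links word 8 to a gap after word 13.)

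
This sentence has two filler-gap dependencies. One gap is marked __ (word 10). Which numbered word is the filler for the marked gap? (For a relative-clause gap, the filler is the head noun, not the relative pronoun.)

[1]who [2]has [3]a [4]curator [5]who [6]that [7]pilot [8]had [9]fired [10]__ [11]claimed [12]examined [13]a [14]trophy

The marked gap is inside the relative clause, the direct object of "fired".
Its filler is the head noun "curator" (via "who"), at word 4.
(The other dependency links word 1 to a gap after word 11.)

4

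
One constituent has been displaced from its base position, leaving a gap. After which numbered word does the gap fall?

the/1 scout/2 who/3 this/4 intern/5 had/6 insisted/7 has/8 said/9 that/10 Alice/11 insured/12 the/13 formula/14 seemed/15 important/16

The displaced element is "the scout" (word 2).
It is linked across 1 clause boundary (Ø).
It functions as the subject of "said", so the gap sits immediately after word 7 ("insisted").
Base order: This intern had insisted that the scout has said that Alice insured the formula.

7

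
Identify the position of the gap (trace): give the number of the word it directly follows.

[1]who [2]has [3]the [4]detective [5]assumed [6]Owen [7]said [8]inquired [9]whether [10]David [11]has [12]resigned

The displaced element is "who" (word 1).
It is linked across 2 clause boundaries (Ø → Ø).
It functions as the subject of "inquired", so the gap sits immediately after word 7 ("said").
Base order: The detective has assumed Owen said that who inquired whether David has resigned.

7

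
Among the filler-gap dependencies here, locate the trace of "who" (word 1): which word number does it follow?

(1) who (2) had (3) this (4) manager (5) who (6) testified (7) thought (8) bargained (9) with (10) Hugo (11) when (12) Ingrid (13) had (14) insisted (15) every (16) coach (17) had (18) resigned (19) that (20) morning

7

The displaced element is "who" (word 1).
It is linked across 1 clause boundary (Ø).
It functions as the subject of "bargained", so the gap sits immediately after word 7 ("thought").
Base order: This manager who testified had thought who bargained with Hugo when Ingrid had insisted every coach had resigned that morning.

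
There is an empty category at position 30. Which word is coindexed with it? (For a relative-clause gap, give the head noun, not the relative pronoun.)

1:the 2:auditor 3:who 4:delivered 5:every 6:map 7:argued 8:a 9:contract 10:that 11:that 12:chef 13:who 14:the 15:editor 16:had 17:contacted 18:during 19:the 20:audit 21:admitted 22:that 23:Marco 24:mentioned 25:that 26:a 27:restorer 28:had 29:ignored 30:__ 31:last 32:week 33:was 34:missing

The gap at 30 is the object of "ignored", inside a relative clause.
The relative pronoun is "that" (word 10); it is bound by the head noun immediately before it.
Its filler is the head noun "contract", at word 9.

9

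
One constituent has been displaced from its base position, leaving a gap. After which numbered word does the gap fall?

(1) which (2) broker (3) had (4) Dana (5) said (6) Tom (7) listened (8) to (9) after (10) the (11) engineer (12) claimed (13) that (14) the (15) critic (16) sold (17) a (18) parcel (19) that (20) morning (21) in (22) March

The displaced element is "which broker" (word 2).
It is linked across 1 clause boundary (Ø).
It functions as the object of the preposition "to" of "listened", so the gap sits immediately after word 8 ("to").
Base order: Dana had said Tom listened to which broker after the engineer claimed that the critic sold a parcel that morning in March.

8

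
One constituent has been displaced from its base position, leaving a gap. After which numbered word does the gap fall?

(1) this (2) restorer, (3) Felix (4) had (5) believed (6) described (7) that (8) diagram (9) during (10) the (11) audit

5

The displaced element is "this restorer" (word 2).
It is linked across 1 clause boundary (Ø).
It functions as the subject of "described", so the gap sits immediately after word 5 ("believed").
Base order: Felix had believed that this restorer described that diagram during the audit.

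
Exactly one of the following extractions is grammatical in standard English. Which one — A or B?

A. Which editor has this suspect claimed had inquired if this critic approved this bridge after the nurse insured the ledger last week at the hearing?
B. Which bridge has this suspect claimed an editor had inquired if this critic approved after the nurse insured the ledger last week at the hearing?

In B, the wh-phrase is extracted from inside a wh-island (introduced by "if"), which blocks movement.
In A, the extraction path crosses only that-complement boundaries, which are transparent.
So A is grammatical.

A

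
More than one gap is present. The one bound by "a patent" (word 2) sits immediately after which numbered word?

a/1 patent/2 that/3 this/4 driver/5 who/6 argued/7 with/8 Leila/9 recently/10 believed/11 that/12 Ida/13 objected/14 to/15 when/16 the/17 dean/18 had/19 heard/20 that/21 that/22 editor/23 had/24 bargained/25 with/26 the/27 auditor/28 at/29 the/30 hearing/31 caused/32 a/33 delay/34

15

The displaced element is "a patent" (word 2).
It is linked across 1 clause boundary (that).
It functions as the object of the preposition "to" of "objected", so the gap sits immediately after word 15 ("to").
Base order: This driver who argued with Leila recently believed that Ida objected to a patent when the dean had heard that that editor had bargained with the auditor at the hearing.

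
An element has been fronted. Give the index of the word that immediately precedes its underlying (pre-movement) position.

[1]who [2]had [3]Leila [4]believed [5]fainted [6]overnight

The displaced element is "who" (word 1).
It is linked across 1 clause boundary (Ø).
It functions as the subject of "fainted", so the gap sits immediately after word 4 ("believed").
Base order: Leila had believed who fainted overnight.

4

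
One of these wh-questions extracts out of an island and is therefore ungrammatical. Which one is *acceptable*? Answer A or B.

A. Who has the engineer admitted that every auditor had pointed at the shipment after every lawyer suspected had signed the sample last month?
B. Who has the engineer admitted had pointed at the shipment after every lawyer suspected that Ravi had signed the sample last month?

In A, the wh-phrase is extracted from inside an adjunct island (introduced by "after"), which blocks movement.
In B, the extraction path crosses only that-complement boundaries, which are transparent.
So B is grammatical.

B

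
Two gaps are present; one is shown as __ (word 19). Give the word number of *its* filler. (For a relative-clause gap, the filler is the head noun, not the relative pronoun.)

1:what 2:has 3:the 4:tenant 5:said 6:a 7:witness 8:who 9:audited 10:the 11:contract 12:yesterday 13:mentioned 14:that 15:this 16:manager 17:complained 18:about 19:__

The marked gap is the object of the preposition "about" of "complained".
Its filler is the fronted wh-phrase "what", at word 1.
(The other dependency links word 7 to a gap after word 8.)

1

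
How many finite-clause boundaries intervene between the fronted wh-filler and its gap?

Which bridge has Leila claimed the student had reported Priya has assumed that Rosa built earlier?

3

"which bridge" is extracted from the object of "built".
Boundaries crossed, outermost first: [Ø], [Ø], [that] — 3 in total.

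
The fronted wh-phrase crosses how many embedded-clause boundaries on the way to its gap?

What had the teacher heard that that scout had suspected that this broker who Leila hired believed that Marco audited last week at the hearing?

3

"what" is extracted from the object of "audited".
Boundaries crossed, outermost first: [that], [that], [that] — 3 in total.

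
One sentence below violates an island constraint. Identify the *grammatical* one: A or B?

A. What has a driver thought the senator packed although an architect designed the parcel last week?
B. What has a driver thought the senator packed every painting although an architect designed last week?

A

In B, the wh-phrase is extracted from inside an adjunct island (introduced by "although"), which blocks movement.
In A, the extraction path crosses only that-complement boundaries, which are transparent.
So A is grammatical.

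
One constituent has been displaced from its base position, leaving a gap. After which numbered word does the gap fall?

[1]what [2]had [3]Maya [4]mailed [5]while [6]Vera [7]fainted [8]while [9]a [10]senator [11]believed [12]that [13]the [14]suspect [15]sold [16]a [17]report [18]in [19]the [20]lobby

4

The displaced element is "what" (word 1).
It functions as the direct object of "mailed", so the gap sits immediately after word 4 ("mailed").
Base order: Maya had mailed what while Vera fainted while a senator believed that the suspect sold a report in the lobby.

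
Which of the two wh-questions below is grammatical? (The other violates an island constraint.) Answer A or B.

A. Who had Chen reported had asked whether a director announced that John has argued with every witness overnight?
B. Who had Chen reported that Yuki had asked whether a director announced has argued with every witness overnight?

In B, the wh-phrase is extracted from inside a wh-island (introduced by "whether"), which blocks movement.
In A, the extraction path crosses only that-complement boundaries, which are transparent.
So A is grammatical.

A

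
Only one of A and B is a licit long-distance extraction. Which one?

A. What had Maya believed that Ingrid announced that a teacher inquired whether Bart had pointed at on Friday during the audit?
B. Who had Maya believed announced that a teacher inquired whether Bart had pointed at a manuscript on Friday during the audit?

In A, the wh-phrase is extracted from inside a wh-island (introduced by "whether"), which blocks movement.
In B, the extraction path crosses only that-complement boundaries, which are transparent.
So B is grammatical.

B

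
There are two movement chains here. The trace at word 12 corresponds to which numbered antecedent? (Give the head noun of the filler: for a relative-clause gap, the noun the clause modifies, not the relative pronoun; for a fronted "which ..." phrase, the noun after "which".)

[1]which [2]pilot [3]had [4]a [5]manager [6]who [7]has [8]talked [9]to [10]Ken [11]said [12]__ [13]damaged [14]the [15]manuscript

The marked gap is the subject of "damaged".
Its filler is the fronted wh-phrase "which pilot", at word 2.
(The other dependency links word 5 to a gap after word 6.)

2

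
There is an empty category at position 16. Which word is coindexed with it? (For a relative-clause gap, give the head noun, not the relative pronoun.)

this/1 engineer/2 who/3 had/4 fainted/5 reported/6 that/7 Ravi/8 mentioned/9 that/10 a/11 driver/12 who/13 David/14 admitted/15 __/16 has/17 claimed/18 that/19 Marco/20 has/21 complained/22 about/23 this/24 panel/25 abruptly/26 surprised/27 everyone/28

12

The gap at 16 is the subject of "claimed", inside a relative clause.
The relative pronoun is "who" (word 13); it is bound by the head noun immediately before it.
Its filler is the head noun "driver", at word 12.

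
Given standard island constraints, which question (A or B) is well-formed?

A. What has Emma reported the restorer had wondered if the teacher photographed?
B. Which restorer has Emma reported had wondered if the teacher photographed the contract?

B

In A, the wh-phrase is extracted from inside a wh-island (introduced by "if"), which blocks movement.
In B, the extraction path crosses only that-complement boundaries, which are transparent.
So B is grammatical.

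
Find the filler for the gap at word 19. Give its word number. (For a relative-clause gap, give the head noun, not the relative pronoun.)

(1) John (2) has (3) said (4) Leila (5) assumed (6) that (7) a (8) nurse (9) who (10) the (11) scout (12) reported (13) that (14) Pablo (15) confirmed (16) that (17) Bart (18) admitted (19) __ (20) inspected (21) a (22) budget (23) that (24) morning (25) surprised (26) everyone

8

The gap at 19 is the subject of "inspected", inside a relative clause.
The relative pronoun is "who" (word 9); it is bound by the head noun immediately before it.
Its filler is the head noun "nurse", at word 8.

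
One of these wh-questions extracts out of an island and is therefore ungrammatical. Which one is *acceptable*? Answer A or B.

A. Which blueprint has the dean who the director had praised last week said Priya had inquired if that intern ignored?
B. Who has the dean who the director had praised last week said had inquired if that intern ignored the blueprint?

In A, the wh-phrase is extracted from inside a wh-island (introduced by "if"), which blocks movement.
In B, the extraction path crosses only that-complement boundaries, which are transparent.
So B is grammatical.

B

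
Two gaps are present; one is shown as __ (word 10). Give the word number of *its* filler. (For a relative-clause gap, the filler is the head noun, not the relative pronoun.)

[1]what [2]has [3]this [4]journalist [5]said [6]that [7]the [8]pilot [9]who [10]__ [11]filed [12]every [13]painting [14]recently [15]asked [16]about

8

The marked gap is inside the relative clause, the subject of "filed".
Its filler is the head noun "pilot" (via "who"), at word 8.
(The other dependency links word 1 to a gap after word 16.)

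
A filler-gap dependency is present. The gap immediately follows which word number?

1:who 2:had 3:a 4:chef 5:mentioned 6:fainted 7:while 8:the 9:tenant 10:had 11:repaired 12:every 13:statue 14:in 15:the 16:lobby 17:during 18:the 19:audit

The displaced element is "who" (word 1).
It is linked across 1 clause boundary (Ø).
It functions as the subject of "fainted", so the gap sits immediately after word 5 ("mentioned").
Base order: A chef had mentioned that who fainted while the tenant had repaired every statue in the lobby during the audit.

5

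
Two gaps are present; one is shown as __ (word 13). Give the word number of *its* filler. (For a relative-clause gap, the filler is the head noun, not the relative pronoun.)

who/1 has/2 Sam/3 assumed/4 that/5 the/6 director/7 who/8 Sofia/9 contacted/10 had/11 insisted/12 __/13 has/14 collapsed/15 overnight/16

1

The marked gap is the subject of "collapsed".
Its filler is the fronted wh-phrase "who", at word 1.
(The other dependency links word 7 to a gap after word 10.)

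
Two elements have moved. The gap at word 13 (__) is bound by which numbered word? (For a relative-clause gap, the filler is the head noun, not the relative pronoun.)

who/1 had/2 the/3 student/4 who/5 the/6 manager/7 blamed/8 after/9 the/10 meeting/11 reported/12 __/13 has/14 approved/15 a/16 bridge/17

1

The marked gap is the subject of "approved".
Its filler is the fronted wh-phrase "who", at word 1.
(The other dependency links word 4 to a gap after word 8.)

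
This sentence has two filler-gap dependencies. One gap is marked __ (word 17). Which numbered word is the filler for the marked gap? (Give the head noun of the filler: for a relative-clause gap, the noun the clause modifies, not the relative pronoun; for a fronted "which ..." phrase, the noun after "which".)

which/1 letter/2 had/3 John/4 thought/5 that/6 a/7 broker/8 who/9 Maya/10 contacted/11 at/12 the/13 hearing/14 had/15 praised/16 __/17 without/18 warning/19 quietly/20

The marked gap is the direct object of "praised".
Its filler is the fronted wh-phrase "which letter", at word 2.
(The other dependency links word 8 to a gap after word 11.)

2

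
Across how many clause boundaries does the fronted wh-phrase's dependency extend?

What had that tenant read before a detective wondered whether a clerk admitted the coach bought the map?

0

"what" originates inside the matrix clause — no clause boundary is crossed.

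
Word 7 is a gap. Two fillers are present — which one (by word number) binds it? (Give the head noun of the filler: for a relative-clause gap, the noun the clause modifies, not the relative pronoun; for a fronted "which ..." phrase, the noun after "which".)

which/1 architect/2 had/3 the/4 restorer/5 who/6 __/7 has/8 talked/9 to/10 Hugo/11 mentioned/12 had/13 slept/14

5

The marked gap is inside the relative clause, the subject of "talked".
Its filler is the head noun "restorer" (via "who"), at word 5.
(The other dependency links word 2 to a gap after word 12.)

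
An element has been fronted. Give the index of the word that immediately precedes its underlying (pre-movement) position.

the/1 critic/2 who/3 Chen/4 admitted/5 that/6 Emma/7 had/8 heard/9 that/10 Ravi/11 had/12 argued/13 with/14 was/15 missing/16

14

The displaced element is "the critic" (word 2).
It is linked across 2 clause boundaries (that → that).
It functions as the object of the preposition "with" of "argued", so the gap sits immediately after word 14 ("with").
Base order: Chen admitted that Emma had heard that Ravi had argued with the critic.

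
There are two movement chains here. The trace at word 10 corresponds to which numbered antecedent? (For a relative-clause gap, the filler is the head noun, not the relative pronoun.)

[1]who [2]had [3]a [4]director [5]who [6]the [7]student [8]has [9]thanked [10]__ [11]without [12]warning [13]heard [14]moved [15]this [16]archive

4

The marked gap is inside the relative clause, the direct object of "thanked".
Its filler is the head noun "director" (via "who"), at word 4.
(The other dependency links word 1 to a gap after word 13.)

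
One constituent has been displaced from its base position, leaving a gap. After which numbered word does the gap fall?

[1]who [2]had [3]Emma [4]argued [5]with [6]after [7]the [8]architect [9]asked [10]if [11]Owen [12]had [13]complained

5

The displaced element is "who" (word 1).
It functions as the object of the preposition "with" of "argued", so the gap sits immediately after word 5 ("with").
Base order: Emma had argued with who after the architect asked if Owen had complained.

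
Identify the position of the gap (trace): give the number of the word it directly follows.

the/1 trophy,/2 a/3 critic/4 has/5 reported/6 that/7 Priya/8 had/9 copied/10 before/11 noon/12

10

The displaced element is "the trophy" (word 2).
It is linked across 1 clause boundary (that).
It functions as the direct object of "copied", so the gap sits immediately after word 10 ("copied").
Base order: A critic has reported that Priya had copied the trophy before noon.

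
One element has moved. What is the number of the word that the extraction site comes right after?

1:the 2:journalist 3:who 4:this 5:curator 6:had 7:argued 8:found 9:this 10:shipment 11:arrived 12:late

The displaced element is "the journalist" (word 2).
It is linked across 1 clause boundary (Ø).
It functions as the subject of "found", so the gap sits immediately after word 7 ("argued").
Base order: This curator had argued that the journalist found this shipment.

7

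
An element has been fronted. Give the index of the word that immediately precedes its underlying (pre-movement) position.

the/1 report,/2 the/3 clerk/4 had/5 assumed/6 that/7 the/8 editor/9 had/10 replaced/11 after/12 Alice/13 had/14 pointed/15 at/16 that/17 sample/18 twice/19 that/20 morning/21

11

The displaced element is "the report" (word 2).
It is linked across 1 clause boundary (that).
It functions as the direct object of "replaced", so the gap sits immediately after word 11 ("replaced").
Base order: The clerk had assumed that the editor had replaced the report after Alice had pointed at that sample twice that morning.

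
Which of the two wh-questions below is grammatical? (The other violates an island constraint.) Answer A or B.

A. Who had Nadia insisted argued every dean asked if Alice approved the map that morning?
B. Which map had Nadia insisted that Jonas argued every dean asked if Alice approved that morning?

A

In B, the wh-phrase is extracted from inside a wh-island (introduced by "if"), which blocks movement.
In A, the extraction path crosses only that-complement boundaries, which are transparent.
So A is grammatical.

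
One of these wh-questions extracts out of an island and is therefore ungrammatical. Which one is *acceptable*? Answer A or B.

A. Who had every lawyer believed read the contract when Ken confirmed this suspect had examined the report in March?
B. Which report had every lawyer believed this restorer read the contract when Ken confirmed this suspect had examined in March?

In B, the wh-phrase is extracted from inside an adjunct island (introduced by "when"), which blocks movement.
In A, the extraction path crosses only that-complement boundaries, which are transparent.
So A is grammatical.

A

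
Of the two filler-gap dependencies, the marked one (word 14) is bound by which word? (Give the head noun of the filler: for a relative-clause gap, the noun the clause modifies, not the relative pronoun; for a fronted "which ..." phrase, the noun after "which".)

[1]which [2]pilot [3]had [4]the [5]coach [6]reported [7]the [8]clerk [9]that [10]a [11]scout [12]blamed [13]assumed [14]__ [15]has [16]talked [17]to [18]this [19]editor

2

The marked gap is the subject of "talked".
Its filler is the fronted wh-phrase "which pilot", at word 2.
(The other dependency links word 8 to a gap after word 12.)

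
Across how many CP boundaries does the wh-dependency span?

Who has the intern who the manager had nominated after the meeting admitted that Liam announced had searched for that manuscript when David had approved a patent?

"who" is extracted from the subject of "searched".
Boundaries crossed, outermost first: [that], [Ø] — 2 in total.

2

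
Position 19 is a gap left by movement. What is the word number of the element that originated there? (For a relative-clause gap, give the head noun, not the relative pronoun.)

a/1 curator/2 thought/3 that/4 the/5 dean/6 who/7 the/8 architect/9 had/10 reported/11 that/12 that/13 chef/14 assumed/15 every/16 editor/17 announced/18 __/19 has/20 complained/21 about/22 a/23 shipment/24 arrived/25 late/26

6

The gap at 19 is the subject of "complained", inside a relative clause.
The relative pronoun is "who" (word 7); it is bound by the head noun immediately before it.
Its filler is the head noun "dean", at word 6.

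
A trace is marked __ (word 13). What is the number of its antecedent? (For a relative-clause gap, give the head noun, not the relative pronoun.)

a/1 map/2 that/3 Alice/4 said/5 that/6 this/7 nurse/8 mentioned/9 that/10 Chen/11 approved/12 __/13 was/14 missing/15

2

The gap at 13 is the object of "approved", inside a relative clause.
The relative pronoun is "that" (word 3); it is bound by the head noun immediately before it.
Its filler is the head noun "map", at word 2.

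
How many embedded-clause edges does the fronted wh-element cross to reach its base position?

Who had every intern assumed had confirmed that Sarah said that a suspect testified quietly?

1

"who" is extracted from the subject of "confirmed".
Boundaries crossed, outermost first: [Ø] — 1 in total.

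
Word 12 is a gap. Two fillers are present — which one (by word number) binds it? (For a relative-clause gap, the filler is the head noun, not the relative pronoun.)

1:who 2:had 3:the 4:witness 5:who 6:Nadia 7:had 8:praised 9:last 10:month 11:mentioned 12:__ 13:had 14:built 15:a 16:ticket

The marked gap is the subject of "built".
Its filler is the fronted wh-phrase "who", at word 1.
(The other dependency links word 4 to a gap after word 8.)

1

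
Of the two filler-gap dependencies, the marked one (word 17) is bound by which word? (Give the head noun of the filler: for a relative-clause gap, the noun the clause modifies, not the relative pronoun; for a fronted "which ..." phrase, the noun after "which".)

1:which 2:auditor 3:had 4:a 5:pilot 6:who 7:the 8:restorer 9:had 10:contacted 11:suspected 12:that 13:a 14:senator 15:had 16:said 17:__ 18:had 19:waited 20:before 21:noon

2

The marked gap is the subject of "waited".
Its filler is the fronted wh-phrase "which auditor", at word 2.
(The other dependency links word 5 to a gap after word 10.)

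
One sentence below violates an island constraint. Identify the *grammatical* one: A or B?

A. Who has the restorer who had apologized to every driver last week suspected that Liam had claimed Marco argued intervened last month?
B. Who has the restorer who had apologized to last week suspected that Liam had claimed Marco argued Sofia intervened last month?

In B, the wh-phrase is extracted from inside a complex-NP island (relative clause) (introduced by "who"), which blocks movement.
In A, the extraction path crosses only that-complement boundaries, which are transparent.
So A is grammatical.

A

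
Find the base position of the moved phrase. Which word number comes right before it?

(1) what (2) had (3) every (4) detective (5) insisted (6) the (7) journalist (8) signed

The displaced element is "what" (word 1).
It is linked across 1 clause boundary (Ø).
It functions as the direct object of "signed", so the gap sits immediately after word 8 ("signed").
Base order: Every detective had insisted the journalist signed what.

8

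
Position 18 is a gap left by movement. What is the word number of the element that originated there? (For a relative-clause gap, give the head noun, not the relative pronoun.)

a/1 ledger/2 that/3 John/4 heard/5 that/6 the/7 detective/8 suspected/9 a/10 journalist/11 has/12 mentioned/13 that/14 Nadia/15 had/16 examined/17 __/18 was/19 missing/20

The gap at 18 is the object of "examined", inside a relative clause.
The relative pronoun is "that" (word 3); it is bound by the head noun immediately before it.
Its filler is the head noun "ledger", at word 2.

2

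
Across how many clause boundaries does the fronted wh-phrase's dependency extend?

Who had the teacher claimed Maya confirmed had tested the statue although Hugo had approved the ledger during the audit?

2

"who" is extracted from the subject of "tested".
Boundaries crossed, outermost first: [Ø], [Ø] — 2 in total.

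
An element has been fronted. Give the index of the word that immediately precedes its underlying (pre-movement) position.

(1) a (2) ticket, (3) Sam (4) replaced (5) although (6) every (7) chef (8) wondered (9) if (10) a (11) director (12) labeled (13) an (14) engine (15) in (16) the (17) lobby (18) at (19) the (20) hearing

The displaced element is "a ticket" (word 2).
It functions as the direct object of "replaced", so the gap sits immediately after word 4 ("replaced").
Base order: Sam replaced a ticket although every chef wondered if a director labeled an engine in the lobby at the hearing.

4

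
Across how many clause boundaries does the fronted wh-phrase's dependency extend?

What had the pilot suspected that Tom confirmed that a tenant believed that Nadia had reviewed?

"what" is extracted from the object of "reviewed".
Boundaries crossed, outermost first: [that], [that], [that] — 3 in total.

3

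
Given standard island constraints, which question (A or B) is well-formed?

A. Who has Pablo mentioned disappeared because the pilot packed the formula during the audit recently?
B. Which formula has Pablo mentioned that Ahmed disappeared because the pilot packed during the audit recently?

In B, the wh-phrase is extracted from inside an adjunct island (introduced by "because"), which blocks movement.
In A, the extraction path crosses only that-complement boundaries, which are transparent.
So A is grammatical.

A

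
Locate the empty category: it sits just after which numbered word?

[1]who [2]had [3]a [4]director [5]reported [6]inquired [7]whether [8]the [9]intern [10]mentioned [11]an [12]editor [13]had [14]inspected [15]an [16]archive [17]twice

5

The displaced element is "who" (word 1).
It is linked across 1 clause boundary (Ø).
It functions as the subject of "inquired", so the gap sits immediately after word 5 ("reported").
Base order: A director had reported that who inquired whether the intern mentioned an editor had inspected an archive twice.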